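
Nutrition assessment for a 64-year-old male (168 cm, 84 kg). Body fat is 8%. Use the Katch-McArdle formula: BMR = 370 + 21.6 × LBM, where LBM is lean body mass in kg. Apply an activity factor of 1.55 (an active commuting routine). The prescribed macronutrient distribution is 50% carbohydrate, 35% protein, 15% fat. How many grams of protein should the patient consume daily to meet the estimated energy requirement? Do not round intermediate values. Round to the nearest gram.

277 g/day

LBM = 84 × (1 − 0.08) = 77.28 kg. Katch-McArdle: BMR = 370 + 21.6 × 77.28 = 2039.248 kcal/day.
TEE = 2039.248 × 1.55 = 3160.8344 kcal/day.
Protein energy = 35% × 3160.8344 = 1106.292 kcal.
Protein = 1106.292 ÷ 4 kcal/g = 276.573 g.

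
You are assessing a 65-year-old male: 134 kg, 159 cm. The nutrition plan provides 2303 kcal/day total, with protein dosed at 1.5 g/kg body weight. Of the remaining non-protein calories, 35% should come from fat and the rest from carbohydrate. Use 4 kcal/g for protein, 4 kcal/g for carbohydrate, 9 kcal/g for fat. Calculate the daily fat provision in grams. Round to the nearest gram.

Protein = 1.5 × 134 = 201 g → 201 × 4 = 804 kcal.
Non-protein calories = 2303 − 804 = 1499 kcal.
Fat: 35% × 1499 = 524.65 kcal; carbohydrate: 974.35 kcal.
Fat: 524.65 kcal ÷ 9 kcal/g = 58.2944 g.

58 g/day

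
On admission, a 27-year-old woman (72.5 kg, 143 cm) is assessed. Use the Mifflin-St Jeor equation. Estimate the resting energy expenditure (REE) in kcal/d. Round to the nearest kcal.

1323 kcal/d

Mifflin-St Jeor (female): BMR = 10(72.5) + 6.25(143) − 5(27) − 161 = 725 + 893.75 − 135 − 161 = 1322.75 kcal/day.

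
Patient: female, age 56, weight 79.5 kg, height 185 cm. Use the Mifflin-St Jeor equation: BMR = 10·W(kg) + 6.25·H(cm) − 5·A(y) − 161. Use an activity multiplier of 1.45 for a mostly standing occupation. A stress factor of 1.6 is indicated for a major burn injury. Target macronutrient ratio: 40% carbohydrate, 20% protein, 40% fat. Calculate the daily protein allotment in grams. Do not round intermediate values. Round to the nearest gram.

Mifflin-St Jeor (female): BMR = 10(79.5) + 6.25(185) − 5(56) − 161 = 795 + 1156.25 − 280 − 161 = 1510.25 kcal/day.
TEE = 1510.25 × 1.45 = 2189.8625 kcal/day.
With stress factor 1.6: 2189.8625 × 1.6 = 3503.78 kcal/day.
Protein energy = 20% × 3503.78 = 700.756 kcal.
Protein = 700.756 ÷ 4 kcal/g = 175.189 g.

175 g/day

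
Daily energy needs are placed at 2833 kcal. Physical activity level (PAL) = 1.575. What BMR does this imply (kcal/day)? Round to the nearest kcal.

BMR = TEE ÷ activity factor = 2833 ÷ 1.575 = 1798.7302 kcal/day.

1799 kcal/day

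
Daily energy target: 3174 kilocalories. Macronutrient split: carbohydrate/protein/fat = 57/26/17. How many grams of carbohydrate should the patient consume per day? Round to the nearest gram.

452 g/day

Carbohydrate energy = 57% × 3174 = 1809.18 kcal.
At 4 kcal/g: 1809.18 ÷ 4 = 452.295 g.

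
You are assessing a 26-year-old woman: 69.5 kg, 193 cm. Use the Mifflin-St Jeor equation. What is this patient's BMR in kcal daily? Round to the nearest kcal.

1610 kcal daily

Mifflin-St Jeor (female): BMR = 10(69.5) + 6.25(193) − 5(26) − 161 = 695 + 1206.25 − 130 − 161 = 1610.25 kcal/day.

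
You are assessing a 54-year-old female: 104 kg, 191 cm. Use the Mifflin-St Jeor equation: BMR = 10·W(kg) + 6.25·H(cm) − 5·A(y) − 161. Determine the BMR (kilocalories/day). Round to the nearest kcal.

Mifflin-St Jeor (female): BMR = 10(104) + 6.25(191) − 5(54) − 161 = 1040 + 1193.75 − 270 − 161 = 1802.75 kcal/day.

1803 kilocalories/day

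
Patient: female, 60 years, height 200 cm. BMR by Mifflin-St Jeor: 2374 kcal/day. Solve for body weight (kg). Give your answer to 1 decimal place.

158.5 kg

2374 = 10·W + 6.25(200) − 5(60) − 161
10·W = 2374 − 789 = 1585, so W = 158.5 kg.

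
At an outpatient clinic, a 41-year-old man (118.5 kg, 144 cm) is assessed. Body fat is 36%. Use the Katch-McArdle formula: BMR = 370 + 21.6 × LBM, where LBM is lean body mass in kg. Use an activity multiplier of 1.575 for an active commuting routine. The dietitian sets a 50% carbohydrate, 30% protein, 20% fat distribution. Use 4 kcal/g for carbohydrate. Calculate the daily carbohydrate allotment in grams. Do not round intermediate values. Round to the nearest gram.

395 g/day

LBM = 118.5 × (1 − 0.36) = 75.84 kg. Katch-McArdle: BMR = 370 + 21.6 × 75.84 = 2008.144 kcal/day.
TEE = 2008.144 × 1.575 = 3162.8268 kcal/day.
Carbohydrate energy = 50% × 3162.8268 = 1581.4134 kcal.
Carbohydrate = 1581.4134 ÷ 4 kcal/g = 395.3534 g.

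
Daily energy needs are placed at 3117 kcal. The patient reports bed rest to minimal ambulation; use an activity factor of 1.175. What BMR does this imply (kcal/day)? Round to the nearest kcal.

BMR = TEE ÷ activity factor = 3117 ÷ 1.175 = 2652.766 kcal/day.

2653 kcal/day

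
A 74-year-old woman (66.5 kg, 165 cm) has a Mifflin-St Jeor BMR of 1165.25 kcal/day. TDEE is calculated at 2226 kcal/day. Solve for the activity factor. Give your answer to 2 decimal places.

Activity factor = TEE ÷ BMR = 2226 ÷ 1165.25 = 1.91.

1.91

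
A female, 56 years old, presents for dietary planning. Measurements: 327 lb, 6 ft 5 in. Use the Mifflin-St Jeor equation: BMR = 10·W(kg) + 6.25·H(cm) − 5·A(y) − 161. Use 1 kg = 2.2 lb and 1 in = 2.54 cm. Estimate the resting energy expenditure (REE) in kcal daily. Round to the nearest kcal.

Convert to metric: weight = 327 ÷ 2.2 = 148.6364 kg; height = (6×12 + 5) × 2.54 = 77 × 2.54 = 195.58 cm.
Mifflin-St Jeor (female): BMR = 10(148.6364) + 6.25(195.58) − 5(56) − 161 = 1486.3636 + 1222.375 − 280 − 161 = 2267.7386 kcal/day.

2268 kcal daily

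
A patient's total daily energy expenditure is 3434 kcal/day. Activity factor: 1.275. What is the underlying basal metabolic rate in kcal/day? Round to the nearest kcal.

2693 kcal/day

BMR = TEE ÷ activity factor = 3434 ÷ 1.275 = 2693.3333 kcal/day.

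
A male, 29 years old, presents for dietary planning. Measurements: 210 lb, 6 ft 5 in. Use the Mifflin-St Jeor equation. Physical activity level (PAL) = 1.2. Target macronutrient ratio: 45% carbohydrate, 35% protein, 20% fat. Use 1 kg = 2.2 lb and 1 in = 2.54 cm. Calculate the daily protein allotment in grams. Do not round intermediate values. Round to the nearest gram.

214 g/day

Convert to metric: weight = 210 ÷ 2.2 = 95.4545 kg; height = (6×12 + 5) × 2.54 = 77 × 2.54 = 195.58 cm.
Mifflin-St Jeor (male): BMR = 10(95.4545) + 6.25(195.58) − 5(29) + 5 = 954.5455 + 1222.375 − 145 + 5 = 2036.9205 kcal/day.
TEE = 2036.9205 × 1.2 = 2444.3045 kcal/day.
Protein energy = 35% × 2444.3045 = 855.5066 kcal.
Protein = 855.5066 ÷ 4 kcal/g = 213.8766 g.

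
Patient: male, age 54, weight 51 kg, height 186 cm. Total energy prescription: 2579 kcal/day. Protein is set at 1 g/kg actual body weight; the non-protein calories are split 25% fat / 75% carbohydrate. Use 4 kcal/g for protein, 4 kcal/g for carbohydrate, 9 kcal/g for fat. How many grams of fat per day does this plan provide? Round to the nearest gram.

Protein = 1 × 51 = 51 g → 51 × 4 = 204 kcal.
Non-protein calories = 2579 − 204 = 2375 kcal.
Fat: 25% × 2375 = 593.75 kcal; carbohydrate: 1781.25 kcal.
Fat: 593.75 kcal ÷ 9 kcal/g = 65.9722 g.

66 g/day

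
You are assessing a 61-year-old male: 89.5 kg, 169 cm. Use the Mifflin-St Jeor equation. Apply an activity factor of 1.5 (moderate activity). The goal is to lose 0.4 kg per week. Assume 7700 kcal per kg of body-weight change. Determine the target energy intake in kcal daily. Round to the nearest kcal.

Mifflin-St Jeor (male): BMR = 10(89.5) + 6.25(169) − 5(61) + 5 = 895 + 1056.25 − 305 + 5 = 1651.25 kcal/day.
TEE = 1651.25 × 1.5 = 2476.875 kcal/day.
Required daily deficit = 0.4 × 7700 ÷ 7 = 440 kcal/day.
Target intake = 2476.875 − 440 = 2036.875 kcal/day.

2037 kcal daily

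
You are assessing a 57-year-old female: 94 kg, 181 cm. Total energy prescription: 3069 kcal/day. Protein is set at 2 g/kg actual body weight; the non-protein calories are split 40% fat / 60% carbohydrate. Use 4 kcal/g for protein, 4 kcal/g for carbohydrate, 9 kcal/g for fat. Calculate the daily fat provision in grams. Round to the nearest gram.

Protein = 2 × 94 = 188 g → 188 × 4 = 752 kcal.
Non-protein calories = 3069 − 752 = 2317 kcal.
Fat: 40% × 2317 = 926.8 kcal; carbohydrate: 1390.2 kcal.
Fat: 926.8 kcal ÷ 9 kcal/g = 102.9778 g.

103 g/day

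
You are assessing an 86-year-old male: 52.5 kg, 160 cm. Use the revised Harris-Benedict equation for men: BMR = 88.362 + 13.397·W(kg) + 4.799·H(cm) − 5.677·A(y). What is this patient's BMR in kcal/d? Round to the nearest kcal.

Harris-Benedict: BMR = 88.362 + 13.397(52.5) + 4.799(160) − 5.677(86) = 1071.3225 kcal/day.

1071 kcal/d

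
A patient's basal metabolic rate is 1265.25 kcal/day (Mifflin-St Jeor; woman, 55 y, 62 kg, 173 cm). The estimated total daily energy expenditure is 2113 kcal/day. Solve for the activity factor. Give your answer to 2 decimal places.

1.67

Activity factor = TEE ÷ BMR = 2113 ÷ 1265.25 = 1.67.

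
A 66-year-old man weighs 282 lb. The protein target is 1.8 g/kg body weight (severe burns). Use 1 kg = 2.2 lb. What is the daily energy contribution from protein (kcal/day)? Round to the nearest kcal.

923 kcal/day

Weight in kg = 282 ÷ 2.2 = 128.1818 kg.
Protein = 1.8 g/kg × 128.1818 kg = 230.7273 g/day.
Protein energy = 230.7273 g × 4 kcal/g = 922.9091 kcal/day.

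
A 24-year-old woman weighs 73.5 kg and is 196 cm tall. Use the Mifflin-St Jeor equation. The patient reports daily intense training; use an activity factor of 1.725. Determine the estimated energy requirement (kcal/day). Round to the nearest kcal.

Mifflin-St Jeor (female): BMR = 10(73.5) + 6.25(196) − 5(24) − 161 = 735 + 1225 − 120 − 161 = 1679 kcal/day.
TEE = BMR × activity factor = 1679 × 1.725 = 2896.275 kcal/day.

2896 kcal/day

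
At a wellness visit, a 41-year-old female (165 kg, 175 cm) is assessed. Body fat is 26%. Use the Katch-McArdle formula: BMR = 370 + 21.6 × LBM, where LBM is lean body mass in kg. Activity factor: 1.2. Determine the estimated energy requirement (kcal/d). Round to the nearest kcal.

LBM = 165 × (1 − 0.26) = 122.1 kg. Katch-McArdle: BMR = 370 + 21.6 × 122.1 = 3007.36 kcal/day.
TEE = BMR × activity factor = 3007.36 × 1.2 = 3608.832 kcal/day.

3609 kcal/d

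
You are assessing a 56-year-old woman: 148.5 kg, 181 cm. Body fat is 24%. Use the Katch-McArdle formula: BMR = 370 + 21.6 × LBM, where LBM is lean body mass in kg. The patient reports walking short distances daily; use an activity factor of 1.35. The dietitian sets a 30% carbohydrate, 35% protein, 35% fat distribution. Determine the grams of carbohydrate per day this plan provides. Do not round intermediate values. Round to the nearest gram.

LBM = 148.5 × (1 − 0.24) = 112.86 kg. Katch-McArdle: BMR = 370 + 21.6 × 112.86 = 2807.776 kcal/day.
TEE = 2807.776 × 1.35 = 3790.4976 kcal/day.
Carbohydrate energy = 30% × 3790.4976 = 1137.1493 kcal.
Carbohydrate = 1137.1493 ÷ 4 kcal/g = 284.2873 g.

284 g/day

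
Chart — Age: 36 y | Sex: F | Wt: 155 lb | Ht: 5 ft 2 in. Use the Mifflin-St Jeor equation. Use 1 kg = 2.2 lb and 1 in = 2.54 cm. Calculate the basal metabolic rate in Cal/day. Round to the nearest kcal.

Convert to metric: weight = 155 ÷ 2.2 = 70.4545 kg; height = (5×12 + 2) × 2.54 = 62 × 2.54 = 157.48 cm.
Mifflin-St Jeor (female): BMR = 10(70.4545) + 6.25(157.48) − 5(36) − 161 = 704.5455 + 984.25 − 180 − 161 = 1347.7955 kcal/day.

1348 Cal/day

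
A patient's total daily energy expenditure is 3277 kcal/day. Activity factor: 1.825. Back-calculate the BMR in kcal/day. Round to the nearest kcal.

BMR = TEE ÷ activity factor = 3277 ÷ 1.825 = 1795.6164 kcal/day.

1796 kcal/day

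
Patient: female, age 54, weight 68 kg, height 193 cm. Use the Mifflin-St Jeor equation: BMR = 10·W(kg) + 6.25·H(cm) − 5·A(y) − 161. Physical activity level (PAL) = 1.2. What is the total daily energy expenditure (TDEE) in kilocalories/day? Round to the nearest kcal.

1746 kilocalories/day

Mifflin-St Jeor (female): BMR = 10(68) + 6.25(193) − 5(54) − 161 = 680 + 1206.25 − 270 − 161 = 1455.25 kcal/day.
TEE = BMR × activity factor = 1455.25 × 1.2 = 1746.3 kcal/day.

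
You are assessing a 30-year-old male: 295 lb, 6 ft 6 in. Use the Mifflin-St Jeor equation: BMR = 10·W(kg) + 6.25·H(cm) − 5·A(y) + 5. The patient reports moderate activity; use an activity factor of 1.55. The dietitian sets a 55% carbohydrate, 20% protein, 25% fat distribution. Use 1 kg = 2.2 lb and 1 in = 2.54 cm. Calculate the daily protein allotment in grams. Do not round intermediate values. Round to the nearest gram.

189 g/day

Convert to metric: weight = 295 ÷ 2.2 = 134.0909 kg; height = (6×12 + 6) × 2.54 = 78 × 2.54 = 198.12 cm.
Mifflin-St Jeor (male): BMR = 10(134.0909) + 6.25(198.12) − 5(30) + 5 = 1340.9091 + 1238.25 − 150 + 5 = 2434.1591 kcal/day.
TEE = 2434.1591 × 1.55 = 3772.9466 kcal/day.
Protein energy = 20% × 3772.9466 = 754.5893 kcal.
Protein = 754.5893 ÷ 4 kcal/g = 188.6473 g.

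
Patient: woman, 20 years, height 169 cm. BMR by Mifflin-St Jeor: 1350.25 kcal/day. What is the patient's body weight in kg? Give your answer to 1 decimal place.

55.5 kg

1350.25 = 10·W + 6.25(169) − 5(20) − 161
10·W = 1350.25 − 795.25 = 555, so W = 55.5 kg.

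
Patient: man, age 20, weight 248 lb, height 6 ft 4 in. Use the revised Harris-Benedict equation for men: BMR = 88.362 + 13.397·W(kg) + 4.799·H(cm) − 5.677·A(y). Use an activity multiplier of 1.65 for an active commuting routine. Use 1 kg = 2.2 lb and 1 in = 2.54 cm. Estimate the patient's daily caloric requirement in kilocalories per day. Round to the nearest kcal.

3979 kilocalories per day

Convert to metric: weight = 248 ÷ 2.2 = 112.7273 kg; height = (6×12 + 4) × 2.54 = 76 × 2.54 = 193.04 cm.
Harris-Benedict: BMR = 88.362 + 13.397(112.7273) + 4.799(193.04) − 5.677(20) = 2411.4282 kcal/day.
TEE = BMR × activity factor = 2411.4282 × 1.65 = 3978.8566 kcal/day.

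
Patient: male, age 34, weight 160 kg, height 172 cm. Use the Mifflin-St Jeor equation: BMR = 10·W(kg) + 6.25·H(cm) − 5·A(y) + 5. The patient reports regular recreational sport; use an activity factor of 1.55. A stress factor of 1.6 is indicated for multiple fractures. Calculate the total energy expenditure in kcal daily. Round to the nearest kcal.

Mifflin-St Jeor (male): BMR = 10(160) + 6.25(172) − 5(34) + 5 = 1600 + 1075 − 170 + 5 = 2510 kcal/day.
TEE = BMR × activity factor = 2510 × 1.55 = 3890.5 kcal/day.
Apply stress factor: 3890.5 × 1.6 = 6224.8 kcal/day.

6225 kcal daily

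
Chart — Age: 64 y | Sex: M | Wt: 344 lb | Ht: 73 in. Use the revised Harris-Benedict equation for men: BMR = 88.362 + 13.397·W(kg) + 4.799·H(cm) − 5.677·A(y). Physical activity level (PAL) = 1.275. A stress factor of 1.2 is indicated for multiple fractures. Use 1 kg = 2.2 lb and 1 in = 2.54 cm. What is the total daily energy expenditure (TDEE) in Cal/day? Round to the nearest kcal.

4146 Cal/day

Convert to metric: weight = 344 ÷ 2.2 = 156.3636 kg; height = 73 × 2.54 = 185.42 cm.
Harris-Benedict: BMR = 88.362 + 13.397(156.3636) + 4.799(185.42) − 5.677(64) = 2709.6682 kcal/day.
TEE = BMR × activity factor = 2709.6682 × 1.275 = 3454.827 kcal/day.
Apply stress factor: 3454.827 × 1.2 = 4145.7924 kcal/day.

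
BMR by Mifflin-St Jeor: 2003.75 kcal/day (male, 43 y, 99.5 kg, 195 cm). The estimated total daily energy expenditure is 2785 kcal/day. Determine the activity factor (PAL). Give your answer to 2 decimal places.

Activity factor = TEE ÷ BMR = 2785 ÷ 2003.75 = 1.39.

1.39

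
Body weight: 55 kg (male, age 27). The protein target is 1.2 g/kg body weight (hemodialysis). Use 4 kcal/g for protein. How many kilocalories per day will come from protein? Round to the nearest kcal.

Protein = 1.2 g/kg × 55 kg = 66 g/day.
Protein energy = 66 g × 4 kcal/g = 264 kcal/day.

264 kcal/day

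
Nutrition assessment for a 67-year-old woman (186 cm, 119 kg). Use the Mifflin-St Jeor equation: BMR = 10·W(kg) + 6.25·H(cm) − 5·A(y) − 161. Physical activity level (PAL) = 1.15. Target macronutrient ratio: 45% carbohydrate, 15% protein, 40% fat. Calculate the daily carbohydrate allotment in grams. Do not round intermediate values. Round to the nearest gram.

240 g/day

Mifflin-St Jeor (female): BMR = 10(119) + 6.25(186) − 5(67) − 161 = 1190 + 1162.5 − 335 − 161 = 1856.5 kcal/day.
TEE = 1856.5 × 1.15 = 2134.975 kcal/day.
Carbohydrate energy = 45% × 2134.975 = 960.7388 kcal.
Carbohydrate = 960.7388 ÷ 4 kcal/g = 240.1847 g.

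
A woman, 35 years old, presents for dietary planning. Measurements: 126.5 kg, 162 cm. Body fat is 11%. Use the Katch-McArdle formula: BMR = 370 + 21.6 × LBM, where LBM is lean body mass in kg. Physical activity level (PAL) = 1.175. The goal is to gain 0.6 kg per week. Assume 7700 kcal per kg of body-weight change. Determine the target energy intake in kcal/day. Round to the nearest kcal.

LBM = 126.5 × (1 − 0.11) = 112.585 kg. Katch-McArdle: BMR = 370 + 21.6 × 112.585 = 2801.836 kcal/day.
TEE = 2801.836 × 1.175 = 3292.1573 kcal/day.
Required daily surplus = 0.6 × 7700 ÷ 7 = 660 kcal/day.
Target intake = 3292.1573 + 660 = 3952.1573 kcal/day.

3952 kcal/day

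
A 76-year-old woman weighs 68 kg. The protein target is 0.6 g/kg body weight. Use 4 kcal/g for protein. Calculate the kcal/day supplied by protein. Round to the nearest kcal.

Protein = 0.6 g/kg × 68 kg = 40.8 g/day.
Protein energy = 40.8 g × 4 kcal/g = 163.2 kcal/day.

163 kcal/day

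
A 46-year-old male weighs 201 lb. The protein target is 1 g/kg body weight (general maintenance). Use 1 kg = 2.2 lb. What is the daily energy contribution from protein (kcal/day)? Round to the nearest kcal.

365 kcal/day

Weight in kg = 201 ÷ 2.2 = 91.3636 kg.
Protein = 1 g/kg × 91.3636 kg = 91.3636 g/day.
Protein energy = 91.3636 g × 4 kcal/g = 365.4545 kcal/day.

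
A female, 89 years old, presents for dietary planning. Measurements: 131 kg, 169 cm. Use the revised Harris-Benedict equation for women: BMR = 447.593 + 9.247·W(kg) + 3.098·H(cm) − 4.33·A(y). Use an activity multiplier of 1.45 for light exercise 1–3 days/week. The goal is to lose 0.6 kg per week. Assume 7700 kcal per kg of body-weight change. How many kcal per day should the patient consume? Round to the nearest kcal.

1946 kcal per day

Harris-Benedict: BMR = 447.593 + 9.247(131) + 3.098(169) − 4.33(89) = 1797.142 kcal/day.
TEE = 1797.142 × 1.45 = 2605.8559 kcal/day.
Required daily deficit = 0.6 × 7700 ÷ 7 = 660 kcal/day.
Target intake = 2605.8559 − 660 = 1945.8559 kcal/day.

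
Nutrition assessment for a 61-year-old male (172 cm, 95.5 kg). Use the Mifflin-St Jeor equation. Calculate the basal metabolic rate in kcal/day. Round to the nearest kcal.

Mifflin-St Jeor (male): BMR = 10(95.5) + 6.25(172) − 5(61) + 5 = 955 + 1075 − 305 + 5 = 1730 kcal/day.

1730 kcal/day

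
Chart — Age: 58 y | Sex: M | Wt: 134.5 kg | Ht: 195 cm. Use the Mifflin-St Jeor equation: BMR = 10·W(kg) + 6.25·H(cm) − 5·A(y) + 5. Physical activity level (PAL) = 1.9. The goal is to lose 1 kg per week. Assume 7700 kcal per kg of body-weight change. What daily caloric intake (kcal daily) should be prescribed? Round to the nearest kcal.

3230 kcal daily

Mifflin-St Jeor (male): BMR = 10(134.5) + 6.25(195) − 5(58) + 5 = 1345 + 1218.75 − 290 + 5 = 2278.75 kcal/day.
TEE = 2278.75 × 1.9 = 4329.625 kcal/day.
Required daily deficit = 1 × 7700 ÷ 7 = 1100 kcal/day.
Target intake = 4329.625 − 1100 = 3229.625 kcal/day.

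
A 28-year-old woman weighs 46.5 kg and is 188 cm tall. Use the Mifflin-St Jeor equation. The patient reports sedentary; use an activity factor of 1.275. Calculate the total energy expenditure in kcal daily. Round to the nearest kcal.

Mifflin-St Jeor (female): BMR = 10(46.5) + 6.25(188) − 5(28) − 161 = 465 + 1175 − 140 − 161 = 1339 kcal/day.
TEE = BMR × activity factor = 1339 × 1.275 = 1707.225 kcal/day.

1707 kcal daily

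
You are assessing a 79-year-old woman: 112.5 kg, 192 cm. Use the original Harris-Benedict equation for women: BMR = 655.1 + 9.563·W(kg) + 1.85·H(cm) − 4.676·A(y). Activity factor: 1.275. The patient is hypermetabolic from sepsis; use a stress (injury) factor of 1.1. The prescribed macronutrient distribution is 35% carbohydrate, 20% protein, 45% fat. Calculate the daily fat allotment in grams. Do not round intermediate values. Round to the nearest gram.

120 g/day

Harris-Benedict: BMR = 655.1 + 9.563(112.5) + 1.85(192) − 4.676(79) = 1716.7335 kcal/day.
TEE = 1716.7335 × 1.275 = 2188.8352 kcal/day.
With stress factor 1.1: 2188.8352 × 1.1 = 2407.7187 kcal/day.
Fat energy = 45% × 2407.7187 = 1083.4734 kcal.
Fat = 1083.4734 ÷ 9 kcal/g = 120.3859 g.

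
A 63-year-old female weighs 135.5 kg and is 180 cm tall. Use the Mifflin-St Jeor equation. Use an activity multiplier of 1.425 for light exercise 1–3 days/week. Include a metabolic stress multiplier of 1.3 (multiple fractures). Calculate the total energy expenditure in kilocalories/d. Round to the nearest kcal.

Mifflin-St Jeor (female): BMR = 10(135.5) + 6.25(180) − 5(63) − 161 = 1355 + 1125 − 315 − 161 = 2004 kcal/day.
TEE = BMR × activity factor = 2004 × 1.425 = 2855.7 kcal/day.
Apply stress factor: 2855.7 × 1.3 = 3712.41 kcal/day.

3712 kilocalories/d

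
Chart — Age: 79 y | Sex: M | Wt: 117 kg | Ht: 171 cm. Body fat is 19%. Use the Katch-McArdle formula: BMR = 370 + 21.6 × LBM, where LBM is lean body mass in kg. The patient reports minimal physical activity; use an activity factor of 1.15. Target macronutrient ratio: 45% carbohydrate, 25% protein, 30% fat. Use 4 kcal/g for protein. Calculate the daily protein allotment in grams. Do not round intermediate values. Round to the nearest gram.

LBM = 117 × (1 − 0.19) = 94.77 kg. Katch-McArdle: BMR = 370 + 21.6 × 94.77 = 2417.032 kcal/day.
TEE = 2417.032 × 1.15 = 2779.5868 kcal/day.
Protein energy = 25% × 2779.5868 = 694.8967 kcal.
Protein = 694.8967 ÷ 4 kcal/g = 173.7242 g.

174 g/day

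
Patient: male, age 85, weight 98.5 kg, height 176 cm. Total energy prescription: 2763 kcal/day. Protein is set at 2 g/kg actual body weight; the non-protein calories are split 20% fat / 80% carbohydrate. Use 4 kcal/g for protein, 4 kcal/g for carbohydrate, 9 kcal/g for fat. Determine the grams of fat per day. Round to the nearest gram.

Protein = 2 × 98.5 = 197 g → 197 × 4 = 788 kcal.
Non-protein calories = 2763 − 788 = 1975 kcal.
Fat: 20% × 1975 = 395 kcal; carbohydrate: 1580 kcal.
Fat: 395 kcal ÷ 9 kcal/g = 43.8889 g.

44 g/day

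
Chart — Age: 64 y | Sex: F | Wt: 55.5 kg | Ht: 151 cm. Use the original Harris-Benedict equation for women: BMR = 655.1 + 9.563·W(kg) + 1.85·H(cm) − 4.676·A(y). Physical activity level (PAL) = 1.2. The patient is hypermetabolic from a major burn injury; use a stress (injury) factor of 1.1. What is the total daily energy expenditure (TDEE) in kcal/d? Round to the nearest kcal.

Harris-Benedict: BMR = 655.1 + 9.563(55.5) + 1.85(151) − 4.676(64) = 1165.9325 kcal/day.
TEE = BMR × activity factor = 1165.9325 × 1.2 = 1399.119 kcal/day.
Apply stress factor: 1399.119 × 1.1 = 1539.0309 kcal/day.

1539 kcal/d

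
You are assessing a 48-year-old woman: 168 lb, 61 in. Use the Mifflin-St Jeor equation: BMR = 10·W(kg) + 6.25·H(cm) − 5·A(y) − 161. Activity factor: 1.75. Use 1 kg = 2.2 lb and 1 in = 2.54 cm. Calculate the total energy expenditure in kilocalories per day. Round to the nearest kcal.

Convert to metric: weight = 168 ÷ 2.2 = 76.3636 kg; height = 61 × 2.54 = 154.94 cm.
Mifflin-St Jeor (female): BMR = 10(76.3636) + 6.25(154.94) − 5(48) − 161 = 763.6364 + 968.375 − 240 − 161 = 1331.0114 kcal/day.
TEE = BMR × activity factor = 1331.0114 × 1.75 = 2329.2699 kcal/day.

2329 kilocalories per day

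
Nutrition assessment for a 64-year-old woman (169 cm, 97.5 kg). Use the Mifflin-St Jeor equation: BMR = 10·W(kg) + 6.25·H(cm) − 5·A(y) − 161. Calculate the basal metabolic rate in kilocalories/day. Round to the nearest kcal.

1550 kilocalories/day

Mifflin-St Jeor (female): BMR = 10(97.5) + 6.25(169) − 5(64) − 161 = 975 + 1056.25 − 320 − 161 = 1550.25 kcal/day.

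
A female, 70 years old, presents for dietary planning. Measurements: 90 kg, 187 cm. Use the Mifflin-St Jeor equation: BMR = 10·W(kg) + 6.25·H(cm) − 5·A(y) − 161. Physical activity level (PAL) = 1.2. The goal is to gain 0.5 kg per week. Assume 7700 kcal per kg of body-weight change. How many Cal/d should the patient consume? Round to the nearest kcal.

2419 Cal/d

Mifflin-St Jeor (female): BMR = 10(90) + 6.25(187) − 5(70) − 161 = 900 + 1168.75 − 350 − 161 = 1557.75 kcal/day.
TEE = 1557.75 × 1.2 = 1869.3 kcal/day.
Required daily surplus = 0.5 × 7700 ÷ 7 = 550 kcal/day.
Target intake = 1869.3 + 550 = 2419.3 kcal/day.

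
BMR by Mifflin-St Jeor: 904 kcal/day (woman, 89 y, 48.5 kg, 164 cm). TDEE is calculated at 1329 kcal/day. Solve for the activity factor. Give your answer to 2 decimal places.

1.47

Activity factor = TEE ÷ BMR = 1329 ÷ 904 = 1.47.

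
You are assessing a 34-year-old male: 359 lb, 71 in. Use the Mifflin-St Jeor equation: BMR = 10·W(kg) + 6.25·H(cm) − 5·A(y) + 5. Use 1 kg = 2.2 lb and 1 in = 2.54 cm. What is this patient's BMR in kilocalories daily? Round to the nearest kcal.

2594 kilocalories daily

Convert to metric: weight = 359 ÷ 2.2 = 163.1818 kg; height = 71 × 2.54 = 180.34 cm.
Mifflin-St Jeor (male): BMR = 10(163.1818) + 6.25(180.34) − 5(34) + 5 = 1631.8182 + 1127.125 − 170 + 5 = 2593.9432 kcal/day.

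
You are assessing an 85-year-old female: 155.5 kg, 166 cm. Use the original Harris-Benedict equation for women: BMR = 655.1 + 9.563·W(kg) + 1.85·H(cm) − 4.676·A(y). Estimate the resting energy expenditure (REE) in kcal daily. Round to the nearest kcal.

2052 kcal daily

Harris-Benedict: BMR = 655.1 + 9.563(155.5) + 1.85(166) − 4.676(85) = 2051.7865 kcal/day.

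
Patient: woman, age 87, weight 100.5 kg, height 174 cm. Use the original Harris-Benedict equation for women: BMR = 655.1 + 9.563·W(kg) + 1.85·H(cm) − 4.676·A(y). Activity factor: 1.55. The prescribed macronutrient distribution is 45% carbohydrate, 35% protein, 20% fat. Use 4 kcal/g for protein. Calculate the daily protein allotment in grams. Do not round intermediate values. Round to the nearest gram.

Harris-Benedict: BMR = 655.1 + 9.563(100.5) + 1.85(174) − 4.676(87) = 1531.2695 kcal/day.
TEE = 1531.2695 × 1.55 = 2373.4677 kcal/day.
Protein energy = 35% × 2373.4677 = 830.7137 kcal.
Protein = 830.7137 ÷ 4 kcal/g = 207.6784 g.

208 g/day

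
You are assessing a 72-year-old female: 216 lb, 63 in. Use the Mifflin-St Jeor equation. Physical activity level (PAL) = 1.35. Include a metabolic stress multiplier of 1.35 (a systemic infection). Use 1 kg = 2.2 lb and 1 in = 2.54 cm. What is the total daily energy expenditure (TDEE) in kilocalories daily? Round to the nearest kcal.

2663 kilocalories daily

Convert to metric: weight = 216 ÷ 2.2 = 98.1818 kg; height = 63 × 2.54 = 160.02 cm.
Mifflin-St Jeor (female): BMR = 10(98.1818) + 6.25(160.02) − 5(72) − 161 = 981.8182 + 1000.125 − 360 − 161 = 1460.9432 kcal/day.
TEE = BMR × activity factor = 1460.9432 × 1.35 = 1972.2733 kcal/day.
Apply stress factor: 1972.2733 × 1.35 = 2662.5689 kcal/day.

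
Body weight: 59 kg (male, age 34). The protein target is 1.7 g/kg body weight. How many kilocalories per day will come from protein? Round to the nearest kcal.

Protein = 1.7 g/kg × 59 kg = 100.3 g/day.
Protein energy = 100.3 g × 4 kcal/g = 401.2 kcal/day.

401 kcal/day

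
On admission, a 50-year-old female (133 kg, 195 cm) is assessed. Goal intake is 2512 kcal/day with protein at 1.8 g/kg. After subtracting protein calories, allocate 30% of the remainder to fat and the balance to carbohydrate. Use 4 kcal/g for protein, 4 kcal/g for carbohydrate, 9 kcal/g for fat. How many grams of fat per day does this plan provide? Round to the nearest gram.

52 g/day

Protein = 1.8 × 133 = 239.4 g → 239.4 × 4 = 957.6 kcal.
Non-protein calories = 2512 − 957.6 = 1554.4 kcal.
Fat: 30% × 1554.4 = 466.32 kcal; carbohydrate: 1088.08 kcal.
Fat: 466.32 kcal ÷ 9 kcal/g = 51.8133 g.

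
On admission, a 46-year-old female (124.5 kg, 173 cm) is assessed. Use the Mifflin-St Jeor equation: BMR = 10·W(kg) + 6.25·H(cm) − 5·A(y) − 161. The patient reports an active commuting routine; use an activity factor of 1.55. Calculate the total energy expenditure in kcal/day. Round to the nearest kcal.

3000 kcal/day

Mifflin-St Jeor (female): BMR = 10(124.5) + 6.25(173) − 5(46) − 161 = 1245 + 1081.25 − 230 − 161 = 1935.25 kcal/day.
TEE = BMR × activity factor = 1935.25 × 1.55 = 2999.6375 kcal/day.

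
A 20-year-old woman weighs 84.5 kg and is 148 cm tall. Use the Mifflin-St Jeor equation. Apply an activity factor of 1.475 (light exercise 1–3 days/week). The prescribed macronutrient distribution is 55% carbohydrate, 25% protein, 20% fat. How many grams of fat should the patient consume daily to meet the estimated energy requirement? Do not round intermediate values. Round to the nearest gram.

49 g/day

Mifflin-St Jeor (female): BMR = 10(84.5) + 6.25(148) − 5(20) − 161 = 845 + 925 − 100 − 161 = 1509 kcal/day.
TEE = 1509 × 1.475 = 2225.775 kcal/day.
Fat energy = 20% × 2225.775 = 445.155 kcal.
Fat = 445.155 ÷ 9 kcal/g = 49.4617 g.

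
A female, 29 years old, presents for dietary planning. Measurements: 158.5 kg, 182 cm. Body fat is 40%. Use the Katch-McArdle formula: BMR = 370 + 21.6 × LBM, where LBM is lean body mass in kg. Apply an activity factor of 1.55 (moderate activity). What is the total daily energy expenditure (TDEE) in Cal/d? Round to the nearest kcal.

3757 Cal/d

LBM = 158.5 × (1 − 0.4) = 95.1 kg. Katch-McArdle: BMR = 370 + 21.6 × 95.1 = 2424.16 kcal/day.
TEE = BMR × activity factor = 2424.16 × 1.55 = 3757.448 kcal/day.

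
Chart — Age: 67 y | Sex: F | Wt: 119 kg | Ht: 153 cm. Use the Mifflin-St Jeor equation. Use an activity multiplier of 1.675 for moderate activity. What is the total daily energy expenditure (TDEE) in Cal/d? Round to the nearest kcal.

Mifflin-St Jeor (female): BMR = 10(119) + 6.25(153) − 5(67) − 161 = 1190 + 956.25 − 335 − 161 = 1650.25 kcal/day.
TEE = BMR × activity factor = 1650.25 × 1.675 = 2764.1688 kcal/day.

2764 Cal/d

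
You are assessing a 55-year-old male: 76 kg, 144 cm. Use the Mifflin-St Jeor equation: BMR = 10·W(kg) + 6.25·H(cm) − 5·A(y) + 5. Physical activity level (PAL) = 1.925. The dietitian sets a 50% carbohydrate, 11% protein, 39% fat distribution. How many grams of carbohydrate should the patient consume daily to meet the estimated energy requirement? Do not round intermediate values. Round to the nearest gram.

334 g/day

Mifflin-St Jeor (male): BMR = 10(76) + 6.25(144) − 5(55) + 5 = 760 + 900 − 275 + 5 = 1390 kcal/day.
TEE = 1390 × 1.925 = 2675.75 kcal/day.
Carbohydrate energy = 50% × 2675.75 = 1337.875 kcal.
Carbohydrate = 1337.875 ÷ 4 kcal/g = 334.4688 g.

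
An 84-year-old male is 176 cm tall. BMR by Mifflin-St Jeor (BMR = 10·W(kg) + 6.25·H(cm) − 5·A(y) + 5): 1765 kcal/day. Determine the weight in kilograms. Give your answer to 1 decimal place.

1765 = 10·W + 6.25(176) − 5(84) + 5
10·W = 1765 − 685 = 1080, so W = 108 kg.

108.0 kg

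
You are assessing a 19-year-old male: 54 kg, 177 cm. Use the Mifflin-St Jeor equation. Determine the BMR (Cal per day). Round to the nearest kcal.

Mifflin-St Jeor (male): BMR = 10(54) + 6.25(177) − 5(19) + 5 = 540 + 1106.25 − 95 + 5 = 1556.25 kcal/day.

1556 Cal per day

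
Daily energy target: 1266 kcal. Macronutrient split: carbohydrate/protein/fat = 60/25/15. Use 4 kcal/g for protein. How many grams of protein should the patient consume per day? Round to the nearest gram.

Protein energy = 25% × 1266 = 316.5 kcal.
At 4 kcal/g: 316.5 ÷ 4 = 79.125 g.

79 g/day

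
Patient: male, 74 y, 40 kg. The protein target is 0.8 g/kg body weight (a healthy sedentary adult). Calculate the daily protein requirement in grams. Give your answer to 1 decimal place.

Protein = 0.8 g/kg × 40 kg = 32 g/day.

32.0 g/day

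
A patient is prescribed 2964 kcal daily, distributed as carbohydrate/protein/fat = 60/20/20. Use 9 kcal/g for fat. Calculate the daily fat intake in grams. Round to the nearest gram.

66 g/day

Fat energy = 20% × 2964 = 592.8 kcal.
At 9 kcal/g: 592.8 ÷ 9 = 65.8667 g.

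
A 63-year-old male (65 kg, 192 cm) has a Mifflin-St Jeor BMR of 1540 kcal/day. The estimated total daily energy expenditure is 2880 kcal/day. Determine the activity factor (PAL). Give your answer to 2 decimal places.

1.87

Activity factor = TEE ÷ BMR = 2880 ÷ 1540 = 1.87.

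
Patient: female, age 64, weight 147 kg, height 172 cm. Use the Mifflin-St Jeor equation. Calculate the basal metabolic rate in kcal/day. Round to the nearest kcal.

2064 kcal/day

Mifflin-St Jeor (female): BMR = 10(147) + 6.25(172) − 5(64) − 161 = 1470 + 1075 − 320 − 161 = 2064 kcal/day.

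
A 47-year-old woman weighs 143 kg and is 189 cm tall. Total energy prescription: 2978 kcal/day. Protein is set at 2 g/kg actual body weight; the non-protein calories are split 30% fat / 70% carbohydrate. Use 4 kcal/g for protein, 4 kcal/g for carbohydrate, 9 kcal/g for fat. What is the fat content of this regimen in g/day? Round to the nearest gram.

61 g/day

Protein = 2 × 143 = 286 g → 286 × 4 = 1144 kcal.
Non-protein calories = 2978 − 1144 = 1834 kcal.
Fat: 30% × 1834 = 550.2 kcal; carbohydrate: 1283.8 kcal.
Fat: 550.2 kcal ÷ 9 kcal/g = 61.1333 g.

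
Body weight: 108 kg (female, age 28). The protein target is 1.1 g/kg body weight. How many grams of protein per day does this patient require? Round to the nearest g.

119 g/day

Protein = 1.1 g/kg × 108 kg = 118.8 g/day.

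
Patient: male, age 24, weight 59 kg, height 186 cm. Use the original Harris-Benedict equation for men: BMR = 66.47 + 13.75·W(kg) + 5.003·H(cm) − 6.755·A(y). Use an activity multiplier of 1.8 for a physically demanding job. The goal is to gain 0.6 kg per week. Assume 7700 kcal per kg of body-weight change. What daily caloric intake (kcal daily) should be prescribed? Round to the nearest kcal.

3623 kcal daily

Harris-Benedict: BMR = 66.47 + 13.75(59) + 5.003(186) − 6.755(24) = 1646.158 kcal/day.
TEE = 1646.158 × 1.8 = 2963.0844 kcal/day.
Required daily surplus = 0.6 × 7700 ÷ 7 = 660 kcal/day.
Target intake = 2963.0844 + 660 = 3623.0844 kcal/day.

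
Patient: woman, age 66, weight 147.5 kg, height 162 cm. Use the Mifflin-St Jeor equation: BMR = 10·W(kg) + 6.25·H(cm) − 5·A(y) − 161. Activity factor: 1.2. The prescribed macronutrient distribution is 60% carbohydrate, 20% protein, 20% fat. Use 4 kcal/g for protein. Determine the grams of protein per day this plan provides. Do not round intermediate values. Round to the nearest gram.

Mifflin-St Jeor (female): BMR = 10(147.5) + 6.25(162) − 5(66) − 161 = 1475 + 1012.5 − 330 − 161 = 1996.5 kcal/day.
TEE = 1996.5 × 1.2 = 2395.8 kcal/day.
Protein energy = 20% × 2395.8 = 479.16 kcal.
Protein = 479.16 ÷ 4 kcal/g = 119.79 g.

120 g/day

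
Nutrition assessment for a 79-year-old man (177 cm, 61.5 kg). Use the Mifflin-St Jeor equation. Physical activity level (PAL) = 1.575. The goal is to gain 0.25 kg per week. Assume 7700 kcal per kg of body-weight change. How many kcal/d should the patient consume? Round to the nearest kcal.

Mifflin-St Jeor (male): BMR = 10(61.5) + 6.25(177) − 5(79) + 5 = 615 + 1106.25 − 395 + 5 = 1331.25 kcal/day.
TEE = 1331.25 × 1.575 = 2096.7188 kcal/day.
Required daily surplus = 0.25 × 7700 ÷ 7 = 275 kcal/day.
Target intake = 2096.7188 + 275 = 2371.7188 kcal/day.

2372 kcal/d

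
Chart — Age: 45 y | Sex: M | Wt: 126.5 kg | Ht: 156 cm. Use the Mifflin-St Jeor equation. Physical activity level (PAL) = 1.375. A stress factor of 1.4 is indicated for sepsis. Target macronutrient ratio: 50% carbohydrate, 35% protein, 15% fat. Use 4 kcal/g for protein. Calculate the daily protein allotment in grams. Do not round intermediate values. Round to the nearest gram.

340 g/day

Mifflin-St Jeor (male): BMR = 10(126.5) + 6.25(156) − 5(45) + 5 = 1265 + 975 − 225 + 5 = 2020 kcal/day.
TEE = 2020 × 1.375 = 2777.5 kcal/day.
With stress factor 1.4: 2777.5 × 1.4 = 3888.5 kcal/day.
Protein energy = 35% × 3888.5 = 1360.975 kcal.
Protein = 1360.975 ÷ 4 kcal/g = 340.2438 g.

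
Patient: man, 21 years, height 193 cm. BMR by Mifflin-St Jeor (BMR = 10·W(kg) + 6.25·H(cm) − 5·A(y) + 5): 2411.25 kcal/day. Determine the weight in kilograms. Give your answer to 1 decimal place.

130.5 kg

2411.25 = 10·W + 6.25(193) − 5(21) + 5
10·W = 2411.25 − 1106.25 = 1305, so W = 130.5 kg.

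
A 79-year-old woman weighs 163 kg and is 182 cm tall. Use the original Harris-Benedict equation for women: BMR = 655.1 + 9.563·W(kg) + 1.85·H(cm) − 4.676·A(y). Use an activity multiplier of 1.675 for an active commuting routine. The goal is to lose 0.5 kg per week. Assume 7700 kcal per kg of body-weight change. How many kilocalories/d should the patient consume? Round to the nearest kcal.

3103 kilocalories/d

Harris-Benedict: BMR = 655.1 + 9.563(163) + 1.85(182) − 4.676(79) = 2181.165 kcal/day.
TEE = 2181.165 × 1.675 = 3653.4514 kcal/day.
Required daily deficit = 0.5 × 7700 ÷ 7 = 550 kcal/day.
Target intake = 3653.4514 − 550 = 3103.4514 kcal/day.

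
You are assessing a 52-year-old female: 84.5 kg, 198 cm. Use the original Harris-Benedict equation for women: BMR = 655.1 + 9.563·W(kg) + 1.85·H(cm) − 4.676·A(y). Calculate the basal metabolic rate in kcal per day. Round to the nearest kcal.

1586 kcal per day

Harris-Benedict: BMR = 655.1 + 9.563(84.5) + 1.85(198) − 4.676(52) = 1586.3215 kcal/day.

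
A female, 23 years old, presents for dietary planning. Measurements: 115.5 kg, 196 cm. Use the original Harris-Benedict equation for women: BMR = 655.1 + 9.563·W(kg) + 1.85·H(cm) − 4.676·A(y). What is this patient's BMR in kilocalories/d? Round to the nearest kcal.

Harris-Benedict: BMR = 655.1 + 9.563(115.5) + 1.85(196) − 4.676(23) = 2014.6785 kcal/day.

2015 kilocalories/d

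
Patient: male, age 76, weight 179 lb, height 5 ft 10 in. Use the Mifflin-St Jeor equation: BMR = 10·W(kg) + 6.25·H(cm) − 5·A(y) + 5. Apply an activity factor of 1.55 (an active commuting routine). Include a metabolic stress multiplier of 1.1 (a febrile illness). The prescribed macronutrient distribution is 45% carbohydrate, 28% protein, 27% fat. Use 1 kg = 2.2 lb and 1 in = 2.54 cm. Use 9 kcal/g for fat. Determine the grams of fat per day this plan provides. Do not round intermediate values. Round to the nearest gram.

79 g/day

Convert to metric: weight = 179 ÷ 2.2 = 81.3636 kg; height = (5×12 + 10) × 2.54 = 70 × 2.54 = 177.8 cm.
Mifflin-St Jeor (male): BMR = 10(81.3636) + 6.25(177.8) − 5(76) + 5 = 813.6364 + 1111.25 − 380 + 5 = 1549.8864 kcal/day.
TEE = 1549.8864 × 1.55 = 2402.3239 kcal/day.
With stress factor 1.1: 2402.3239 × 1.1 = 2642.5563 kcal/day.
Fat energy = 27% × 2642.5563 = 713.4902 kcal.
Fat = 713.4902 ÷ 9 kcal/g = 79.2767 g.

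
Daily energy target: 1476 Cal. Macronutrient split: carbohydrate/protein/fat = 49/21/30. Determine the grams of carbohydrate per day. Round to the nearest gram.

Carbohydrate energy = 49% × 1476 = 723.24 kcal.
At 4 kcal/g: 723.24 ÷ 4 = 180.81 g.

181 g/day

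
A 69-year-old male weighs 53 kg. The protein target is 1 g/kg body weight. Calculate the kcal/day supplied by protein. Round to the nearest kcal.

212 kcal/day

Protein = 1 g/kg × 53 kg = 53 g/day.
Protein energy = 53 g × 4 kcal/g = 212 kcal/day.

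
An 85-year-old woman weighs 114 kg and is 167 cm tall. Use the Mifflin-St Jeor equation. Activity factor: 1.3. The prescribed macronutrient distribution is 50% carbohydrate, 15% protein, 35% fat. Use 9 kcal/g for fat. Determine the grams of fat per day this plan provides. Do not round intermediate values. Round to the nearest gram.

Mifflin-St Jeor (female): BMR = 10(114) + 6.25(167) − 5(85) − 161 = 1140 + 1043.75 − 425 − 161 = 1597.75 kcal/day.
TEE = 1597.75 × 1.3 = 2077.075 kcal/day.
Fat energy = 35% × 2077.075 = 726.9763 kcal.
Fat = 726.9763 ÷ 9 kcal/g = 80.7751 g.

81 g/day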